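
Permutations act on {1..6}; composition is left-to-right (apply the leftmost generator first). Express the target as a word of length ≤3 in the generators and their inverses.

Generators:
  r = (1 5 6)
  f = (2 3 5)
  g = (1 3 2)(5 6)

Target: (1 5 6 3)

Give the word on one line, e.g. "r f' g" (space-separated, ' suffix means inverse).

  after g': (1 2 3)(5 6)
  after f: (1 3)(2 5 6)
  after f: (1 5 6 3)

g' f f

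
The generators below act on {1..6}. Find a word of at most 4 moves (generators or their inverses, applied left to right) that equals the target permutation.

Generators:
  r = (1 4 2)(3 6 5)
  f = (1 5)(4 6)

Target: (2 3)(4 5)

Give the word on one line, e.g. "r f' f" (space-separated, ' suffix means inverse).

  after r: (1 4 2)(3 6 5)
  after f': (1 6)(2 5 3 4)
  after r: (1 5 6 4)(2 3)
  after f': (2 3)(4 5)

r f' r f'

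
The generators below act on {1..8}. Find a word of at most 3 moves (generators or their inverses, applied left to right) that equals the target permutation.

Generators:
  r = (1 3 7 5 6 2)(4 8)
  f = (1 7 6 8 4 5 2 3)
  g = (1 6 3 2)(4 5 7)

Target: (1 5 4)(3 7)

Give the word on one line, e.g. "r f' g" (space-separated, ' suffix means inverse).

  after g': (1 2 3 6)(4 7 5)
  after r': (1 6 2)(3 5 8 4)
  after r': (1 5 4)(3 7)

g' r' r'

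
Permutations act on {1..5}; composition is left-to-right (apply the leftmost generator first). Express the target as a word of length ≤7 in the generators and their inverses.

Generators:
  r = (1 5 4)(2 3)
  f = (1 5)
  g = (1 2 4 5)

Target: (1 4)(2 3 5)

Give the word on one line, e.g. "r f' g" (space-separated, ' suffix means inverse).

  after r': (1 4 5)(2 3)
  after g': (1 2 3)
  after g': (2 3 5 4)
  after f: (1 5 4 2 3)
  after g': (1 4)(2 3 5)

r' g' g' f g'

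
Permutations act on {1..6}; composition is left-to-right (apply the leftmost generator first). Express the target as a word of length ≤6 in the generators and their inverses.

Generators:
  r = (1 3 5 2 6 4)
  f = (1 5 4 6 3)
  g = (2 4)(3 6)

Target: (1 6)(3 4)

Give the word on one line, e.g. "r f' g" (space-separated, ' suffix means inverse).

  after r: (1 3 5 2 6 4)
  after f: (2 3 4 5)
  after f: (1 5 2)(3 6)
  after r': (1 3 2 4 6)
  after g': (1 6)(3 4)

r f f r' g'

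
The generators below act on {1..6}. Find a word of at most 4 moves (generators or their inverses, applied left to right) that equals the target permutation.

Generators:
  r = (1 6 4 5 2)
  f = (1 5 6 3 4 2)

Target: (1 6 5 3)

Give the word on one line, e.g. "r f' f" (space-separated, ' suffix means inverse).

  after r': (1 2 5 4 6)
  after f': (1 4 5 3 6 2)
  after r': (1 6 5 3)

r' f' r'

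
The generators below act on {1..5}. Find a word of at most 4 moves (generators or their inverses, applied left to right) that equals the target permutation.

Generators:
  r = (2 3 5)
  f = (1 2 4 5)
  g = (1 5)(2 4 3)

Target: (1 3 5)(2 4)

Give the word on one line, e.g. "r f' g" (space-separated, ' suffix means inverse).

f g' f

  after f: (1 2 4 5)
  after g': (1 3 4)
  after f: (1 3 5)(2 4)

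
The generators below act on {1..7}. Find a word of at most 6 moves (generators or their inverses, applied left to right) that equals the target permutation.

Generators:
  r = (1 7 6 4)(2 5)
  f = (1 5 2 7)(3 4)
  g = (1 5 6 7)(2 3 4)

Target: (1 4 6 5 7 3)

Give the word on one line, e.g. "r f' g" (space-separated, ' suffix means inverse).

  after f': (1 7 2 5)(3 4)
  after g': (1 6 5 7 4 2)
  after f: (1 6 2 5)(3 4 7)
  after r: (1 4 6 5 7 3)

f' g' f r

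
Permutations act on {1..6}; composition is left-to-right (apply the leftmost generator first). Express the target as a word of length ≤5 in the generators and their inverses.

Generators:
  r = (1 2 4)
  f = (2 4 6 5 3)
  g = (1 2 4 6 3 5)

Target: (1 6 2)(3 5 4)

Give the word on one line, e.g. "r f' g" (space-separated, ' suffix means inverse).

f r f f

  after f: (2 4 6 5 3)
  after r: (1 2)(3 4 6 5)
  after f: (1 4 5 2)(3 6)
  after f: (1 6 2)(3 5 4)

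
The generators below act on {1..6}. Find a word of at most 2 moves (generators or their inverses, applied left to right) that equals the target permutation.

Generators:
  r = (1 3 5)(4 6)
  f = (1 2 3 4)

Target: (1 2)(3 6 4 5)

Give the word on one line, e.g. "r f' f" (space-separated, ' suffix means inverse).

  after f: (1 2 3 4)
  after r': (1 2)(3 6 4 5)

f r'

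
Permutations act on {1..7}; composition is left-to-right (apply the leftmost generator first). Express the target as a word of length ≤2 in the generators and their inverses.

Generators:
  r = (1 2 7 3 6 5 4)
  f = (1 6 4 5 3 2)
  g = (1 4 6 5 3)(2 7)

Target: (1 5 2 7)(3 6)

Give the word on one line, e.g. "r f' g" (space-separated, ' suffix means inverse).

  after g: (1 4 6 5 3)(2 7)
  after f: (1 5 2 7)(3 6)

g f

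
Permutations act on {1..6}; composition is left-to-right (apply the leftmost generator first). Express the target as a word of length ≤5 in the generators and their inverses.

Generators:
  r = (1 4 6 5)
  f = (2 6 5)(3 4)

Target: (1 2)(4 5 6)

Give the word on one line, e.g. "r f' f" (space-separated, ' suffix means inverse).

r r f f r

  after r: (1 4 6 5)
  after r: (1 6)(4 5)
  after f: (1 5 3 4 2 6)
  after f: (1 2 5 4 6)
  after r: (1 2)(4 5 6)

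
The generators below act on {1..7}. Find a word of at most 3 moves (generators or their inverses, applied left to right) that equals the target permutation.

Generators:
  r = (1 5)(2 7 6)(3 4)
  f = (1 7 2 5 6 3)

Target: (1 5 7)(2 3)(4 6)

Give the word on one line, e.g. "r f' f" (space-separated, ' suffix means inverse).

f r f'

  after f: (1 7 2 5 6 3)
  after r: (1 6 4 3 5 2)
  after f': (1 5 7)(2 3)(4 6)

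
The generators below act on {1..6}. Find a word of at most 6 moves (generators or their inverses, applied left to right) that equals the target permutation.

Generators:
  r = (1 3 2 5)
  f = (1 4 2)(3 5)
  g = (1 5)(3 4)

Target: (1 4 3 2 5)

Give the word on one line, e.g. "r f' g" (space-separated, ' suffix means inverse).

  after g: (1 5)(3 4)
  after f': (1 3)(2 4 5)
  after r': (2 4)(3 5)
  after f: (1 4)
  after r: (1 4 3 2 5)

g f' r' f r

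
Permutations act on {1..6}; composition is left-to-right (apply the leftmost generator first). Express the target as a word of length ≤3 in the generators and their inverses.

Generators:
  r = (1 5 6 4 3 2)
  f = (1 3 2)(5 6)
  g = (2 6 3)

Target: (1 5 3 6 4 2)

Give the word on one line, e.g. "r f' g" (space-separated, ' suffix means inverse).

r g

  after r: (1 5 6 4 3 2)
  after g: (1 5 3 6 4 2)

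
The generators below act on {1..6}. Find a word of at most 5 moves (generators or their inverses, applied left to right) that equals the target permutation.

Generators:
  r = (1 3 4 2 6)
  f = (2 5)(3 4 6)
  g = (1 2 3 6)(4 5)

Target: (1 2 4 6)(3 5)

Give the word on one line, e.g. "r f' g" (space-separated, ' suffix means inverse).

f r f' r'

  after f: (2 5)(3 4 6)
  after r: (1 3 2 5 6 4)
  after f': (1 6 3 5 4)
  after r': (1 2 4 6)(3 5)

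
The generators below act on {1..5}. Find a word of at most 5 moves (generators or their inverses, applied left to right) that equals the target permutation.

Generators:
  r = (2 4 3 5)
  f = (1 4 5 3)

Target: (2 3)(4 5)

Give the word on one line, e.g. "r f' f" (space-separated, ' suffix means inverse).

  after r: (2 4 3 5)
  after f': (1 3 4 5 2)
  after r': (1 4 3 2)
  after f': (2 3)(4 5)

r f' r' f'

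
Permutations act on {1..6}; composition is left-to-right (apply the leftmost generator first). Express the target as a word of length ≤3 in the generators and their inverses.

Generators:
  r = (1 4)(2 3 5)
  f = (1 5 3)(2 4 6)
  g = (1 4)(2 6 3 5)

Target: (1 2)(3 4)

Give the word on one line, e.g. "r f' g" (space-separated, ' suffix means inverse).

  after f: (1 5 3)(2 4 6)
  after g: (1 2)(3 4)

f g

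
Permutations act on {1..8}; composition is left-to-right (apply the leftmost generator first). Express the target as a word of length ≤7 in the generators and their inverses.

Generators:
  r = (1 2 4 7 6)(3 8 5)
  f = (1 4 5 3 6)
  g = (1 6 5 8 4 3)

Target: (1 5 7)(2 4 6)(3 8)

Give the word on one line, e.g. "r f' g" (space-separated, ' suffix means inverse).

r f r' f' g

  after r: (1 2 4 7 6)(3 8 5)
  after f: (1 2 5 6 4 7)(3 8)
  after r': (2 8 5 7 6)
  after f': (1 6 2 8 4)(3 5 7)
  after g: (1 5 7)(2 4 6)(3 8)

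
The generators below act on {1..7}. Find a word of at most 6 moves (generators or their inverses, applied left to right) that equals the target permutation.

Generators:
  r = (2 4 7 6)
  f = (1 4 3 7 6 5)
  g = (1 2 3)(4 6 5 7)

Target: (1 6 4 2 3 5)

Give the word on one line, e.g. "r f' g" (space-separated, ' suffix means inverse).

g f g f r

  after g: (1 2 3)(4 6 5 7)
  after f: (1 2 7 3 4 5 6)
  after g: (1 3 6 2 4 7)
  after f: (1 7 4 6 2 3 5)
  after r: (1 6 4 2 3 5)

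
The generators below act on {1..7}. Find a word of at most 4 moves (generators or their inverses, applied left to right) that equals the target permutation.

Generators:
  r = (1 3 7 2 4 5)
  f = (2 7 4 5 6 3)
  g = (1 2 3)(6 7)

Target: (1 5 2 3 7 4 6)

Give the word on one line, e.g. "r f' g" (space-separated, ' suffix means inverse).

g f' g r'

  after g: (1 2 3)(6 7)
  after f': (1 3)(2 6)(4 7 5)
  after g: (2 7 5 4 6 3)
  after r': (1 5 2 3 7 4 6)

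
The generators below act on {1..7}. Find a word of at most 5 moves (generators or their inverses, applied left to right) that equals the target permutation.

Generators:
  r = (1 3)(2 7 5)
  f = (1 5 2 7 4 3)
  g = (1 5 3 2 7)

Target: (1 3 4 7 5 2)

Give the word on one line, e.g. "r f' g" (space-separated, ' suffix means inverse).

r' r' r' r' f'

  after r': (1 3)(2 5 7)
  after r': (2 7 5)
  after r': (1 3)
  after r': (2 5 7)
  after f': (1 3 4 7 5 2)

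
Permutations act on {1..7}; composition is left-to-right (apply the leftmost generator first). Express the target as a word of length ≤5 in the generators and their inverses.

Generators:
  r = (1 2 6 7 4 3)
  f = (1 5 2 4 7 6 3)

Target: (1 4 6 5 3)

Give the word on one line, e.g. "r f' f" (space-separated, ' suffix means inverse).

r r f' f'

  after r: (1 2 6 7 4 3)
  after r: (1 6 4)(2 7 3)
  after f': (1 7 6 2 4 3 5)
  after f': (1 4 6 5 3)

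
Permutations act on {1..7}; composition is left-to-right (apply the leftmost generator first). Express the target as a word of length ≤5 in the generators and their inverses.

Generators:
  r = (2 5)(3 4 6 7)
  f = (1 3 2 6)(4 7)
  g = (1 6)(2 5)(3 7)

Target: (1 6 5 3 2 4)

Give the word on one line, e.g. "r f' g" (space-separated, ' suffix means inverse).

f' g f' g' g'

  after f': (1 6 2 3)(4 7)
  after g: (2 7 4 3 6 5)
  after f': (1 6 5 3 2 4)
  after g': (2 4 6)(3 5 7)
  after g': (1 6 5 3 2 4)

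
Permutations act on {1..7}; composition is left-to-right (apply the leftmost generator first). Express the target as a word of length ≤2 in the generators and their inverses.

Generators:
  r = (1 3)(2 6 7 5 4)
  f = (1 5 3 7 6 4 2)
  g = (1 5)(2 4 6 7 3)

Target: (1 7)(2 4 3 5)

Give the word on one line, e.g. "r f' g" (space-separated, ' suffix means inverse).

r g'

  after r: (1 3)(2 6 7 5 4)
  after g': (1 7)(2 4 3 5)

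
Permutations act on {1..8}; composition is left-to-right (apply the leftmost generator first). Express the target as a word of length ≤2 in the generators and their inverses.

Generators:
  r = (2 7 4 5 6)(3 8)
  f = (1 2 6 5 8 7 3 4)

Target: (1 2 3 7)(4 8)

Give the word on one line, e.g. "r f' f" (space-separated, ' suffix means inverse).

r f

  after r: (2 7 4 5 6)(3 8)
  after f: (1 2 3 7)(4 8)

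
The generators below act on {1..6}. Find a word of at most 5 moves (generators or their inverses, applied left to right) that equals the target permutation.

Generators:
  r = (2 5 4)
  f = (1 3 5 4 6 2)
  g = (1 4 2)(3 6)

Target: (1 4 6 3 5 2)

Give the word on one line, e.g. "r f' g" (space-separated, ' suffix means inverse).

f' g' g' f' g'

  after f': (1 2 6 4 5 3)
  after g': (1 4 5 6)(2 3)
  after g': (2 6)(3 4 5)
  after f': (1 2 4 3 5)
  after g': (1 4 6 3 5 2)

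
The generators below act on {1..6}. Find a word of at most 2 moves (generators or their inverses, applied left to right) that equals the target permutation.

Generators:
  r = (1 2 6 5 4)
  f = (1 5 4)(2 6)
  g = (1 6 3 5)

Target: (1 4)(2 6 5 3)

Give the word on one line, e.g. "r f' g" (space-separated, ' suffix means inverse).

g' f

  after g': (1 5 3 6)
  after f: (1 4)(2 6 5 3)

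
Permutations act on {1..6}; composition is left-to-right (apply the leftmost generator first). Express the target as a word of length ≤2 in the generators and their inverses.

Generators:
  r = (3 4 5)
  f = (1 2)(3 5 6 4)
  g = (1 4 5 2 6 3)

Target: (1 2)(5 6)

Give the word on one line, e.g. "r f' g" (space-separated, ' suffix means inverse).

  after f: (1 2)(3 5 6 4)
  after r: (1 2)(5 6)

f r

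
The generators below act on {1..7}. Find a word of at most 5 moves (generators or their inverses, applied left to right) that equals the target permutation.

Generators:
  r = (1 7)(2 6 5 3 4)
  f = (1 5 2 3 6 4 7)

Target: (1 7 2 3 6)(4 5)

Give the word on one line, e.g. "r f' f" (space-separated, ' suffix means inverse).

f' r' f'

  after f': (1 7 4 6 3 2 5)
  after r': (2 6 5 7 3 4)
  after f': (1 7 2 3 6)(4 5)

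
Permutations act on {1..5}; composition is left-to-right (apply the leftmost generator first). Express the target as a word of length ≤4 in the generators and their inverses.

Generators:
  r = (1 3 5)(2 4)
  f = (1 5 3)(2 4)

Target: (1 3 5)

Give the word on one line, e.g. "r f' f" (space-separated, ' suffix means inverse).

  after r': (1 5 3)(2 4)
  after f: (1 3 5)

r' f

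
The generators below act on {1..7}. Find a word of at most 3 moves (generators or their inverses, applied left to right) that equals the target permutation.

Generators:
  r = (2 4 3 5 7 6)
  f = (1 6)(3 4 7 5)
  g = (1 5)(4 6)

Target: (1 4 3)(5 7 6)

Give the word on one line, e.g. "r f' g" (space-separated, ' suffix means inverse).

f' g'

  after f': (1 6)(3 5 7 4)
  after g': (1 4 3)(5 7 6)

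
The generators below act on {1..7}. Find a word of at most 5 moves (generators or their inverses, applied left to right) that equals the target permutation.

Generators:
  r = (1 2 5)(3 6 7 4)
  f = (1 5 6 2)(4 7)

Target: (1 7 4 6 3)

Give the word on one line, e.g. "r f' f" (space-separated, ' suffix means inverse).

r f' r

  after r: (1 2 5)(3 6 7 4)
  after f': (1 6 4 3 5 2)
  after r: (1 7 4 6 3)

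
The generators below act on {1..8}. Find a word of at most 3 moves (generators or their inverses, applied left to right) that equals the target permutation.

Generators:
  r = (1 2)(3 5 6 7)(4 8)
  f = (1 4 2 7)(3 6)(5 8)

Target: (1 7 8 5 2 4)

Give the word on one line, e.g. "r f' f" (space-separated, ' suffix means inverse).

  after r: (1 2)(3 5 6 7)(4 8)
  after r: (3 6)(5 7)
  after f': (1 7 8 5 2 4)

r r f'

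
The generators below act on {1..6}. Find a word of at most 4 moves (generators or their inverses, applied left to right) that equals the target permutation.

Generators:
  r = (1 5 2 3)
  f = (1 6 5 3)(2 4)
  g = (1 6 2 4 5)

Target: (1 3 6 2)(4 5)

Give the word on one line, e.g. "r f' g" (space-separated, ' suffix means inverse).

  after f': (1 3 5 6)(2 4)
  after g': (1 3 4 6 5)
  after g': (1 3 2 6 4)
  after g': (1 3 6 2)(4 5)

f' g' g' g'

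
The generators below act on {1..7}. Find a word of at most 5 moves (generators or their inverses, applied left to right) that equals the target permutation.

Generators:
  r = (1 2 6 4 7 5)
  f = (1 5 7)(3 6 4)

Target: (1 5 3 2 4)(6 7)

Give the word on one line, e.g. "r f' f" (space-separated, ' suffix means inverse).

  after r': (1 5 7 4 6 2)
  after r': (1 7 6)(2 5 4)
  after f': (1 5 6 7 3 4 2)
  after f': (2 7 4)(3 6 5)
  after r': (1 5 3 2 4)(6 7)

r' r' f' f' r'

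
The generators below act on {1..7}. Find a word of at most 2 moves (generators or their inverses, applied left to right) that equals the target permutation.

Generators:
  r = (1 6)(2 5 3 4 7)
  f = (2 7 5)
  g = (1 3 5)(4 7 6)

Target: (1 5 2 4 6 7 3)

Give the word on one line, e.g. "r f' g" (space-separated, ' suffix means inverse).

f g'

  after f: (2 7 5)
  after g': (1 5 2 4 6 7 3)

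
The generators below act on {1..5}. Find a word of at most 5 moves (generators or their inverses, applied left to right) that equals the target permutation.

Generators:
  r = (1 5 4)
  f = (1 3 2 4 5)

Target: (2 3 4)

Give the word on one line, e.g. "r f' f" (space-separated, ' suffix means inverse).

  after f: (1 3 2 4 5)
  after f: (1 2 5 3 4)
  after f: (1 4 3 5 2)
  after f: (1 5 4 2 3)
  after r': (2 3 4)

f f f f r'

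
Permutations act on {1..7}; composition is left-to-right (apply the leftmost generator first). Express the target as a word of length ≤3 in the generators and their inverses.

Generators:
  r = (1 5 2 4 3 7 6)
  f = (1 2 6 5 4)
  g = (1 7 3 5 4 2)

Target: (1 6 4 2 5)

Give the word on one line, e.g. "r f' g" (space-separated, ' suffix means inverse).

f f

  after f: (1 2 6 5 4)
  after f: (1 6 4 2 5)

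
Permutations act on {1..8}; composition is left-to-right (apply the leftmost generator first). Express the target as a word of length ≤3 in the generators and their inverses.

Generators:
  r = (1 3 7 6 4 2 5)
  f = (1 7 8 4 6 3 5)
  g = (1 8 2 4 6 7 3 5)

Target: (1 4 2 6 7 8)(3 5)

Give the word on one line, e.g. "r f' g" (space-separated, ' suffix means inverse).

  after r: (1 3 7 6 4 2 5)
  after f': (1 6 8 7 4 2 3)
  after f': (1 4 2 6 7 8)(3 5)

r f' f'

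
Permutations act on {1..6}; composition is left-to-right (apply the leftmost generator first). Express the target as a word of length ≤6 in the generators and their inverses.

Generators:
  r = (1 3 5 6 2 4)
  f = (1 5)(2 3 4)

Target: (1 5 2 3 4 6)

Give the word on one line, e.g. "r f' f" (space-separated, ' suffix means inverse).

f r f' f' r'

  after f: (1 5)(2 3 4)
  after r: (1 6 2 5 3)
  after f': (1 6 4 3 5 2)
  after f': (1 6 3)(2 5 4)
  after r': (1 5 2 3 4 6)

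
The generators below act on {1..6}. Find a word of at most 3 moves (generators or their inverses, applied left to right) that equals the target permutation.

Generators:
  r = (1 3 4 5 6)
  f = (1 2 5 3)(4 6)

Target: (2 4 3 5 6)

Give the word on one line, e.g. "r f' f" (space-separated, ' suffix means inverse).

  after f: (1 2 5 3)(4 6)
  after r: (1 2 6 5 4)
  after f': (2 4 3 5 6)

f r f'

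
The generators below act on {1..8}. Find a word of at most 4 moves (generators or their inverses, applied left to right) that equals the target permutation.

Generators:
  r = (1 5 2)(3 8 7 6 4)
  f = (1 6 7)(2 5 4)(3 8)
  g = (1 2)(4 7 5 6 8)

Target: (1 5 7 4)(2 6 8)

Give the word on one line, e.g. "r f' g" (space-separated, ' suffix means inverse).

g f' f'

  after g: (1 2)(4 7 5 6 8)
  after f': (1 4 6 3 8 5)(2 7)
  after f': (1 5 7 4)(2 6 8)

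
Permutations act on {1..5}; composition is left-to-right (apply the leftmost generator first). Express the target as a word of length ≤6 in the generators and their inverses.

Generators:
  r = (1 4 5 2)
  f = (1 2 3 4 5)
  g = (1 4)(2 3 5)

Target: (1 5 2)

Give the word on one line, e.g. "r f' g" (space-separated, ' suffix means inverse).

  after g': (1 4)(2 5 3)
  after f': (1 3)(2 4 5)
  after g: (1 5 3 4 2)
  after r: (1 2 4)(3 5)
  after g': (1 5 2)

g' f' g r g'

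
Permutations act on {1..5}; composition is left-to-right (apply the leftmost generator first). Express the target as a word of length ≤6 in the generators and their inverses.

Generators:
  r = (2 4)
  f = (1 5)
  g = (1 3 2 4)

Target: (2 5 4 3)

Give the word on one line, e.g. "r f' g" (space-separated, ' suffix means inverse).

  after f: (1 5)
  after g': (1 5 4 2 3)
  after g': (1 5 2)(3 4)
  after r': (1 5 4 3 2)
  after f': (2 5 4 3)

f g' g' r' f'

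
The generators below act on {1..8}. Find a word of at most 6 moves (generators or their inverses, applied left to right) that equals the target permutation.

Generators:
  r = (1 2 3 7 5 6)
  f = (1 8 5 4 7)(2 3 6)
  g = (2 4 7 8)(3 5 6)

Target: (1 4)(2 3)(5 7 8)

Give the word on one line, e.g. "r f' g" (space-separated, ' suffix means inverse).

r' g g r' f'

  after r': (1 6 5 7 3 2)
  after g: (1 3 4 7 5 8 2)
  after g: (1 5 2)(3 7 6)(4 8)
  after r': (1 7 5)(2 6)(4 8)
  after f': (1 4)(2 3)(5 7 8)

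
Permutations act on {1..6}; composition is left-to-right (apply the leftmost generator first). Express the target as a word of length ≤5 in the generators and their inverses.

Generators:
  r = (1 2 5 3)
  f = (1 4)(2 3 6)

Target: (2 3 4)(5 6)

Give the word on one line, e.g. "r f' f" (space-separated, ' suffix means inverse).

r f r

  after r: (1 2 5 3)
  after f: (1 3 4)(2 5 6)
  after r: (2 3 4)(5 6)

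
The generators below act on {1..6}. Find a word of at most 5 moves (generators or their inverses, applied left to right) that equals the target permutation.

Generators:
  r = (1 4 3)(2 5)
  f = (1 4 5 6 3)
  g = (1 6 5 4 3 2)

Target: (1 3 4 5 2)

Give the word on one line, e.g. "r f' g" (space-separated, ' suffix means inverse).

  after f': (1 3 6 5 4)
  after g': (1 4 2 3)
  after r: (1 3 4 5 2)

f' g' r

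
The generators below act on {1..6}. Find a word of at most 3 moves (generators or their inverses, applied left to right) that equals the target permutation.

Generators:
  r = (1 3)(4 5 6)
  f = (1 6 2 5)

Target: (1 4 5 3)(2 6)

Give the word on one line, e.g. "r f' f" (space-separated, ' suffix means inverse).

  after f: (1 6 2 5)
  after r: (1 4 5 3)(2 6)

f r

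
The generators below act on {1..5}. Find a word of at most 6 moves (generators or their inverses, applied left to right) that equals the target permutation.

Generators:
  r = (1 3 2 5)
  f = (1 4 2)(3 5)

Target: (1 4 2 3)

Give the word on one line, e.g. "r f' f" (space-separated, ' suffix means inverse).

  after r: (1 3 2 5)
  after f: (1 5 4 2 3)
  after r: (4 5)
  after f: (1 4 3 5 2)
  after r: (1 4 2 3)

r f r f r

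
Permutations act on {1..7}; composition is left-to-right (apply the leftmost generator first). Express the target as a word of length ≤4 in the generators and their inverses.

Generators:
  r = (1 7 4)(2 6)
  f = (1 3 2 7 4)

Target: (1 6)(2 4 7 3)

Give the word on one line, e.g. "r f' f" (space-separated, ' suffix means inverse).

f r f r'

  after f: (1 3 2 7 4)
  after r: (1 3 6 2 4 7)
  after f: (1 2)(3 6 7)
  after r': (1 6)(2 4 7 3)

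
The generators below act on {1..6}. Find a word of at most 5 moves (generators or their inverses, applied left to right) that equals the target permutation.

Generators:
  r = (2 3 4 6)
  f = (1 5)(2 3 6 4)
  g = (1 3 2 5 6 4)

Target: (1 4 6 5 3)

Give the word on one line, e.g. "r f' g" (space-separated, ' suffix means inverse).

  after g: (1 3 2 5 6 4)
  after g: (1 2 6)(3 5 4)
  after r': (1 6)(2 4)(3 5)
  after f': (1 3)(2 6 5)
  after r: (1 4 6 5 3)

g g r' f' r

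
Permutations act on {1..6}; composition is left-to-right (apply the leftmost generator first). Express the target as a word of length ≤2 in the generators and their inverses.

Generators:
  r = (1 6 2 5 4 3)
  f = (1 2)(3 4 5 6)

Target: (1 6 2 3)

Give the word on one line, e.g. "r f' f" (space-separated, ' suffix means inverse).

f' r'

  after f': (1 2)(3 6 5 4)
  after r': (1 6 2 3)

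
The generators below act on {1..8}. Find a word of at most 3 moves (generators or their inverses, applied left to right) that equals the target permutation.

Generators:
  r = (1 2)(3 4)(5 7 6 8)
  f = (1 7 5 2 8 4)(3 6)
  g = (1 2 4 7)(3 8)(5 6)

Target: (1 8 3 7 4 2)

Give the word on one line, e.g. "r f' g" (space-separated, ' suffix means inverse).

  after g': (1 7 4 2)(3 8)(5 6)
  after r: (1 6 7 3 5 8 4)
  after r: (1 8 3 7 4 2)

g' r r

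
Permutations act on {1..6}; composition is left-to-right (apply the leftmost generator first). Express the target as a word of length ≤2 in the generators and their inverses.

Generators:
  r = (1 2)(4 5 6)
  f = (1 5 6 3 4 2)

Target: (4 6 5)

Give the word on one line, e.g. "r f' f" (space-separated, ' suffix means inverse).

r r

  after r: (1 2)(4 5 6)
  after r: (4 6 5)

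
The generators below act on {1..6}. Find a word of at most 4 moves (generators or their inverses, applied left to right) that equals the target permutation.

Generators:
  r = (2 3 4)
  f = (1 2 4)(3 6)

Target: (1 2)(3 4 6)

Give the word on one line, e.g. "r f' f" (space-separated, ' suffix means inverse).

  after r: (2 3 4)
  after r: (2 4 3)
  after f: (1 2)(3 4 6)

r r f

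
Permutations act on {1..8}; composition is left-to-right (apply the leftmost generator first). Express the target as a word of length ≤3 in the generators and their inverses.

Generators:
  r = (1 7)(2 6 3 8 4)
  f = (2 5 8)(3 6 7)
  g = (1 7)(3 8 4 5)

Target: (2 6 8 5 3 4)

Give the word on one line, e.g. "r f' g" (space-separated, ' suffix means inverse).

r g

  after r: (1 7)(2 6 3 8 4)
  after g: (2 6 8 5 3 4)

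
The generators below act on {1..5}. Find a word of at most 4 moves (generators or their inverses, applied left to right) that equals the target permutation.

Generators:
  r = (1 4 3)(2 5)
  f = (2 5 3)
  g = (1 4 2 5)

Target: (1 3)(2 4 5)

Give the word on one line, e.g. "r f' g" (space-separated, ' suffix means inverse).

  after r: (1 4 3)(2 5)
  after r: (1 3 4)
  after g': (1 3)(2 4 5)

r r g'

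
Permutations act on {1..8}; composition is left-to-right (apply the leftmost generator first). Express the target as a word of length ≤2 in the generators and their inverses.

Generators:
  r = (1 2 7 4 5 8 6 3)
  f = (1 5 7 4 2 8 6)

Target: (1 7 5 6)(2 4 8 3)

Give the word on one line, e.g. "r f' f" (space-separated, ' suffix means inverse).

  after r: (1 2 7 4 5 8 6 3)
  after r: (1 7 5 6)(2 4 8 3)

r r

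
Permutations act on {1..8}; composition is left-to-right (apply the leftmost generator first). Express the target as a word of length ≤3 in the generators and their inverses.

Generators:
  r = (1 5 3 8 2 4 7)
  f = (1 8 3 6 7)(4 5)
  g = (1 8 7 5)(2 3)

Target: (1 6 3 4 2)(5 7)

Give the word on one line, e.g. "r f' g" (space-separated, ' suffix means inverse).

  after r': (1 7 4 2 8 3 5)
  after f': (1 6 3 4 2)(5 7)

r' f'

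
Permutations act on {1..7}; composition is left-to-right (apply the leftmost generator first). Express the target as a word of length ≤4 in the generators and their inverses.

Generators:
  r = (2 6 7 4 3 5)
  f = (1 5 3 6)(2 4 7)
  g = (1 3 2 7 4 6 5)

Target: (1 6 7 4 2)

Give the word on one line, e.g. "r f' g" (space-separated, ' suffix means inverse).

  after g': (1 5 6 4 7 2 3)
  after f': (2 5 3 6)
  after f': (1 6 7 4 2)

g' f' f'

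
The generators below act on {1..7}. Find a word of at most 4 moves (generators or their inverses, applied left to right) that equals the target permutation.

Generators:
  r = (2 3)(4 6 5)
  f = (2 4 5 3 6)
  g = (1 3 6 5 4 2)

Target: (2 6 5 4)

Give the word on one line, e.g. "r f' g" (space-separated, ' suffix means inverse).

  after f': (2 6 3 5 4)
  after r: (2 5 6)(3 4)
  after f: (2 3 5)(4 6)
  after f: (2 6 5 4)

f' r f f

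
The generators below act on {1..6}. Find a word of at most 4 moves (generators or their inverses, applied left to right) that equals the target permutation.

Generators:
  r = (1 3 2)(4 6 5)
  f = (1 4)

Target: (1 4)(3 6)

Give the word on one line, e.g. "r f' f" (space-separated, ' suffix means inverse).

  after r': (1 2 3)(4 5 6)
  after f': (1 2 3 4 5 6)
  after r: (3 6)
  after f: (1 4)(3 6)

r' f' r f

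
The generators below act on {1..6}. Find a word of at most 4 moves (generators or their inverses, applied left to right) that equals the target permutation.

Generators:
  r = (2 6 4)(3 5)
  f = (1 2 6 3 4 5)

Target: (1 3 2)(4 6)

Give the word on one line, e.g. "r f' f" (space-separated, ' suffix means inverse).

f r' f'

  after f: (1 2 6 3 4 5)
  after r': (1 4 3 6 5)
  after f': (1 3 2)(4 6)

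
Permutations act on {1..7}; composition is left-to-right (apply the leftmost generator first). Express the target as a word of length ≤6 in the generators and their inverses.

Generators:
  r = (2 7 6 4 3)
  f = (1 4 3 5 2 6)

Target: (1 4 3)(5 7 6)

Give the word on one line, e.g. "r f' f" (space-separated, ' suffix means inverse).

r f r f'

  after r: (2 7 6 4 3)
  after f: (1 4 5 2 7)(3 6)
  after r: (1 3 4 5 7)(2 6)
  after f': (1 4 3)(5 7 6)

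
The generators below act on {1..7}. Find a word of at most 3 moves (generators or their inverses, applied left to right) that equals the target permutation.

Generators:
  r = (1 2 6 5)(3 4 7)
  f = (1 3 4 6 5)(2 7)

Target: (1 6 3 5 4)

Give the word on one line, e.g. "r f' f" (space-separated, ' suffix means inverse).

  after f': (1 5 6 4 3)(2 7)
  after f': (1 6 3 5 4)

f' f'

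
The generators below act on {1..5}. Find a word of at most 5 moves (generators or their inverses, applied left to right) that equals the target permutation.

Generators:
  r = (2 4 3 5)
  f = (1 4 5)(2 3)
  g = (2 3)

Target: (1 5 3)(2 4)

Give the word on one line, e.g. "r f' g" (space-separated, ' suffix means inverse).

  after r': (2 5 3 4)
  after f: (1 4 3 5 2)
  after f: (1 5 3)(2 4)

r' f f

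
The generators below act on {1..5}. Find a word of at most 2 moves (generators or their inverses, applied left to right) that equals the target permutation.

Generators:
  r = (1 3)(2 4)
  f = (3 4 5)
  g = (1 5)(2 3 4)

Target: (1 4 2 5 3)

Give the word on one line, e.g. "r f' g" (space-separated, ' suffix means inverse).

  after r: (1 3)(2 4)
  after f: (1 4 2 5 3)

r f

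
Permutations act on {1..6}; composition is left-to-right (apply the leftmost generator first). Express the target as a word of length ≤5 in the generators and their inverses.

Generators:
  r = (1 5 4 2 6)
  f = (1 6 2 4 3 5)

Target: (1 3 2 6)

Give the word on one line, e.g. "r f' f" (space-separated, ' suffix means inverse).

f r f' r f

  after f: (1 6 2 4 3 5)
  after r: (3 4)
  after f': (1 5 3 2 6)
  after r: (1 4 2)(3 6 5)
  after f: (1 3 2 6)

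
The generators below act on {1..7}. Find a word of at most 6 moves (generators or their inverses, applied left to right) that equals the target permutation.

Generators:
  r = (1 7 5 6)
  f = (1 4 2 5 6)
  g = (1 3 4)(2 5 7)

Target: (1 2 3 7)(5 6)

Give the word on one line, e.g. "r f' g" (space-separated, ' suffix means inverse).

r' f' g' r

  after r': (1 6 5 7)
  after f': (1 5 7 6 2 4)
  after g': (1 2 3)(6 7)
  after r: (1 2 3 7)(5 6)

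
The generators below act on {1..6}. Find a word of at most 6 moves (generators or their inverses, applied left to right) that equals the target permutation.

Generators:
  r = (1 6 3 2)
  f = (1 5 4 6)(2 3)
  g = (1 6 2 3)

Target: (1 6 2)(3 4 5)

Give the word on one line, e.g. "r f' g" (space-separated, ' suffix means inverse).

  after r: (1 6 3 2)
  after g: (1 2 6)
  after r': (1 3 6 2)
  after f': (1 2 6 3 4 5)
  after g': (1 6 2)(3 4 5)

r g r' f' g'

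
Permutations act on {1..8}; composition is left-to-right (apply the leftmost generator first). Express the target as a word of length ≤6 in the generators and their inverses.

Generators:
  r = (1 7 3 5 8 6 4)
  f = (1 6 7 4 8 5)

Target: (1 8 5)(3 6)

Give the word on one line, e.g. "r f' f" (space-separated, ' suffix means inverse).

  after f': (1 5 8 4 7 6)
  after f': (1 8 7)(4 6 5)
  after r': (1 5 6 3 7 4 8)
  after f': (1 8 5)(3 6)

f' f' r' f'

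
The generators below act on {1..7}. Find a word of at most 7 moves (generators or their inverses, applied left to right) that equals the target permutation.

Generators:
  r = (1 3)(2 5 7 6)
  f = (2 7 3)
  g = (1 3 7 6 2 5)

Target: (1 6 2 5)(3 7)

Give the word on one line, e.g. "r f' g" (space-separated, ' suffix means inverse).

r g' g' r' r'

  after r: (1 3)(2 5 7 6)
  after g': (3 5)
  after g': (1 5)(2 6 7 3)
  after r': (1 2 7)(3 6 5)
  after r': (1 6 2 5)(3 7)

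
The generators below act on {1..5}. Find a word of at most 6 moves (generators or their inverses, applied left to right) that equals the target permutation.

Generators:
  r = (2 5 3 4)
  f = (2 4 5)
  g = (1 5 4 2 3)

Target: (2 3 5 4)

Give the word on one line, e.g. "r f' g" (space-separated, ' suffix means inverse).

g r f' g

  after g: (1 5 4 2 3)
  after r: (1 3)(2 4 5)
  after f': (1 3)
  after g: (2 3 5 4)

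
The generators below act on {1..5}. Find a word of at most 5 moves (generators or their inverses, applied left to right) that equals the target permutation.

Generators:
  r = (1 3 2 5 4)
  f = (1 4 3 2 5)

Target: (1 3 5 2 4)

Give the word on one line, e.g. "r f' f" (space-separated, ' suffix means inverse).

f' r r f f

  after f': (1 5 2 3 4)
  after r: (1 4 3)
  after r: (2 5 4)
  after f: (1 4 5 3 2)
  after f: (1 3 5 2 4)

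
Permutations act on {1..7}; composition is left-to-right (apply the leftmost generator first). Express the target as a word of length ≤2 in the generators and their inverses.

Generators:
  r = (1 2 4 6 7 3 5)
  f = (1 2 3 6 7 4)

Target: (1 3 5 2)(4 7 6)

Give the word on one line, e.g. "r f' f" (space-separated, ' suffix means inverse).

r f

  after r: (1 2 4 6 7 3 5)
  after f: (1 3 5 2)(4 7 6)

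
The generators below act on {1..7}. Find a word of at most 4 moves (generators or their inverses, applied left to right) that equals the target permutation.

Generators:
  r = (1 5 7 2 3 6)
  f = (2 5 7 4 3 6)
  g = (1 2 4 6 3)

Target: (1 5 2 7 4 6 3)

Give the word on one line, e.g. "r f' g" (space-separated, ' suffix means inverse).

f r

  after f: (2 5 7 4 3 6)
  after r: (1 5 2 7 4 6 3)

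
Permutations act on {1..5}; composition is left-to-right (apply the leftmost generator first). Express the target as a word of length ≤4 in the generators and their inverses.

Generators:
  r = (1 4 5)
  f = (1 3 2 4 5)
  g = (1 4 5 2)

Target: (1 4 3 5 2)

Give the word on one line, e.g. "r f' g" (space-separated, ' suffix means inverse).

f' f'

  after f': (1 5 4 2 3)
  after f': (1 4 3 5 2)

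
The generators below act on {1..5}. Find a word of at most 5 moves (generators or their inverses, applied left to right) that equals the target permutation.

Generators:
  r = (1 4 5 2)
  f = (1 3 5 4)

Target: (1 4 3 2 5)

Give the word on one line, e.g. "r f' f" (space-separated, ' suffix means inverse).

  after f: (1 3 5 4)
  after r: (1 3 2)
  after f': (2 4 5 3)
  after f': (1 4 3 2 5)

f r f' f'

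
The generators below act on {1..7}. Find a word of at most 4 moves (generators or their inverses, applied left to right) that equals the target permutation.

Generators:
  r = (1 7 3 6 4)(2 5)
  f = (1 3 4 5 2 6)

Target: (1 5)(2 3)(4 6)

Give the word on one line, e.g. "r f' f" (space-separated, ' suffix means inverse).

  after f': (1 6 2 5 4 3)
  after f': (1 2 4)(3 6 5)
  after f': (1 5)(2 3)(4 6)

f' f' f'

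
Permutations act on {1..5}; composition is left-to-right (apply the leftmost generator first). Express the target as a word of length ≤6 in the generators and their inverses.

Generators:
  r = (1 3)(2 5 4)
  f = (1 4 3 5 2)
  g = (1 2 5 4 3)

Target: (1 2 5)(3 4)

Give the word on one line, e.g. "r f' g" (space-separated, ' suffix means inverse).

f' g r' g' f'

  after f': (1 2 5 3 4)
  after g: (1 5)(2 4)
  after r': (1 2 5 3)
  after g': (4 5)
  after f': (1 2 5)(3 4)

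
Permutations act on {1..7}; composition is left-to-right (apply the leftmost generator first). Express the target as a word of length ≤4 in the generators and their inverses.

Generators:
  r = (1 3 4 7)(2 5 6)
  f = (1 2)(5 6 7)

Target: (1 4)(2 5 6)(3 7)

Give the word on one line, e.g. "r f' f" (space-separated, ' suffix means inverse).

  after r': (1 7 4 3)(2 6 5)
  after r': (1 4)(2 5 6)(3 7)

r' r'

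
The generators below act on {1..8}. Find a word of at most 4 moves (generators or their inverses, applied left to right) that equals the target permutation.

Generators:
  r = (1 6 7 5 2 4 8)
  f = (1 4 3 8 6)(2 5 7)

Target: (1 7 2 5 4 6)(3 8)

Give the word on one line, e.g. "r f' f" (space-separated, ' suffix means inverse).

  after f': (1 6 8 3 4)(2 7 5)
  after r: (1 7 2 5 4 6)(3 8)

f' r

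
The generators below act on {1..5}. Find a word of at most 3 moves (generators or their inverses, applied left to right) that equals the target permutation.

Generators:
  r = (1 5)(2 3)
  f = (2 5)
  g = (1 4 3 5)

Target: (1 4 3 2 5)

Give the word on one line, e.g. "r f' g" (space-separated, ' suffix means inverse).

g f'

  after g: (1 4 3 5)
  after f': (1 4 3 2 5)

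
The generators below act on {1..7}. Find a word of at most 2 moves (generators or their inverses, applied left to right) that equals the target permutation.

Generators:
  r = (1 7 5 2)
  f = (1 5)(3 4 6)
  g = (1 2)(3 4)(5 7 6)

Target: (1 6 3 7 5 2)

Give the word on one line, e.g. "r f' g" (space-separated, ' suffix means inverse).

f' g'

  after f': (1 5)(3 6 4)
  after g': (1 6 3 7 5 2)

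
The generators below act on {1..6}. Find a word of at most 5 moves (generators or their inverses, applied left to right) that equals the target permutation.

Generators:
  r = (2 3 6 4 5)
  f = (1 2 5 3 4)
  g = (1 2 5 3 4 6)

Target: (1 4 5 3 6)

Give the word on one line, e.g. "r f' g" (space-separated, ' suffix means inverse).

f r' f f

  after f: (1 2 5 3 4)
  after r': (1 5 2 4)(3 6)
  after f: (1 3 6 4 2)
  after f: (1 4 5 3 6)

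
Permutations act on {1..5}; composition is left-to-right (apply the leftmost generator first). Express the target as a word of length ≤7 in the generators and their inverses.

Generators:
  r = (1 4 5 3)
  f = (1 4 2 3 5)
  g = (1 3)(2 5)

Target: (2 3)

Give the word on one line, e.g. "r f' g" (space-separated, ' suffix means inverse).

f g' r' g g

  after f: (1 4 2 3 5)
  after g': (1 4 5 3 2)
  after r': (2 3)
  after g: (1 3 5 2)
  after g: (2 3)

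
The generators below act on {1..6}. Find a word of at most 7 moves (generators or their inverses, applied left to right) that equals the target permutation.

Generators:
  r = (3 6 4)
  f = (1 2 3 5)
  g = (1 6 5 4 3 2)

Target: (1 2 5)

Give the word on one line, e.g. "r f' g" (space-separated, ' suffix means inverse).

f' g' g' f r

  after f': (1 5 3 2)
  after g': (1 6)(4 5)
  after g': (2 3 4 6)
  after f: (1 2 5)(3 4 6)
  after r: (1 2 5)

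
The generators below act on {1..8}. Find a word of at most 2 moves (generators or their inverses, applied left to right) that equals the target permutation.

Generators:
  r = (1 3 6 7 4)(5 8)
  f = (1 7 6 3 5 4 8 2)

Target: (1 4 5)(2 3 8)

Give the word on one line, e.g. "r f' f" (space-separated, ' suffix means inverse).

f r

  after f: (1 7 6 3 5 4 8 2)
  after r: (1 4 5)(2 3 8)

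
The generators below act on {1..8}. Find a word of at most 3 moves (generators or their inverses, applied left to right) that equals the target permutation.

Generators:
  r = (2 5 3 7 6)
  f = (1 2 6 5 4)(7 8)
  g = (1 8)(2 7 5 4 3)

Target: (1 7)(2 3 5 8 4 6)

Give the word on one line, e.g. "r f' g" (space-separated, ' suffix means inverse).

g' f'

  after g': (1 8)(2 3 4 5 7)
  after f': (1 7)(2 3 5 8 4 6)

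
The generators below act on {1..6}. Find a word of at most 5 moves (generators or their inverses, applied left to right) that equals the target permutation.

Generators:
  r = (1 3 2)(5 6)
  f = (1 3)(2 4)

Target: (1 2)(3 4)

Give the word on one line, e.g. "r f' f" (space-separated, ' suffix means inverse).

r f' r'

  after r: (1 3 2)(5 6)
  after f': (2 3 4)(5 6)
  after r': (1 2)(3 4)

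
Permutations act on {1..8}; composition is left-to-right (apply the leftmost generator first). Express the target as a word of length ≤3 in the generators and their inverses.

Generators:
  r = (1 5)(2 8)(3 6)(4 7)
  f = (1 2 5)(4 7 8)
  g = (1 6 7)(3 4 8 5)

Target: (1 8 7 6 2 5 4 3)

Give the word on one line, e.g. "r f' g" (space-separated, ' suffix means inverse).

g' f

  after g': (1 7 6)(3 5 8 4)
  after f: (1 8 7 6 2 5 4 3)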